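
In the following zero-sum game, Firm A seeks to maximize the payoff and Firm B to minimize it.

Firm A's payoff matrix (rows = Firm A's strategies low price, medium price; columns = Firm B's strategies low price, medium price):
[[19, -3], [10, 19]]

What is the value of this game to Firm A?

Row minima are -3 and 10, so Firm A's maximin is 10; column maxima are 19 and 19, so Firm B's minimax is 19. These differ, so the equilibrium is in mixed strategies.
Let Firm A play low price with probability p. Firm B is indifferent when 19p + 10(1−p) = −3p + 19(1−p), giving p = 9/31.
Let Firm B play low price with probability q. Firm A is indifferent when 19q − 3(1−q) = 10q + 19(1−q), giving q = 22/31.
The value is 19·(22/31) + (-3)·(9/31) = 391/31.

391/31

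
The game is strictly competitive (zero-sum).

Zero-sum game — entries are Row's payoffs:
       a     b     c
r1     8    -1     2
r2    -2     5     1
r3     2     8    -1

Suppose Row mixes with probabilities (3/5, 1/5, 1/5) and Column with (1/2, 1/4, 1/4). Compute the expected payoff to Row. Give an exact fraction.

16/5

Against (1/2, 1/4, 1/4), each row's expected payoff is r1: 17/4; r2: 1/2; r3: 11/4.
Taking the (3/5, 1/5, 1/5)-weighted average: (3/5)·(17/4) + (1/5)·(1/2) + (1/5)·(11/4) = 16/5.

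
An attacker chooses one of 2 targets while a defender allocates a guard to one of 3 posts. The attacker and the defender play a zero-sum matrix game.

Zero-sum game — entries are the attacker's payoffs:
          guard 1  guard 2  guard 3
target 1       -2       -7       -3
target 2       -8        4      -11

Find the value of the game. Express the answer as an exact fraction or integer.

Column guard 1 is strictly dominated by guard 3 for the defender (it gives the attacker more in every row).
The remaining 2×2 game on (target 1, target 2) × (guard 2, guard 3) has no saddle point. Let the attacker play target 1 with probability p; indifference gives −7p + 4(1−p) = −3p − 11(1−p), so p = 15/19.
Similarly the defender's optimal q on guard 2 is 8/19, and the value is -7·(8/19) + (-3)·(11/19) = -89/19.

-89/19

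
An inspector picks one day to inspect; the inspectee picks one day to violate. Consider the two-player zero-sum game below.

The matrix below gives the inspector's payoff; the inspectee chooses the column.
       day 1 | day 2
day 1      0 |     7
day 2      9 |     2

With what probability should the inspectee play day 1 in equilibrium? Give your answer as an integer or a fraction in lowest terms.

5/14

Row minima are 0 and 2, so the inspector's maximin is 2; column maxima are 9 and 7, so the inspectee's minimax is 7. These differ, so the equilibrium is in mixed strategies.
Let the inspectee play day 1 with probability q. The inspector is indifferent when 7(1−q) = 9q + 2(1−q), giving q = 5/14.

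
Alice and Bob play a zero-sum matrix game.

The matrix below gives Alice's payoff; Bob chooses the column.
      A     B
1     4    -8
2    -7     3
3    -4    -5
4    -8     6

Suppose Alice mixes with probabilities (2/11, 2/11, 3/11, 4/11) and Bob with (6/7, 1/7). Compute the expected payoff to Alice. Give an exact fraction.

Against (6/7, 1/7), each row's expected payoff is 1: 16/7; 2: -39/7; 3: -29/7; 4: -6.
Taking the (2/11, 2/11, 3/11, 4/11)-weighted average: (2/11)·(16/7) + (2/11)·(-39/7) + (3/11)·(-29/7) + (4/11)·(-6) = -43/11.

-43/11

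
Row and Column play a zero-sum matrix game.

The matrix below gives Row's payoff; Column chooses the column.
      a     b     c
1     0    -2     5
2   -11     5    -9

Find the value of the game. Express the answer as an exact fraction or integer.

-11/9

Column c is strictly dominated by a for Column (it gives Row more in every row).
The remaining 2×2 game on (1, 2) × (a, b) has no saddle point. Let Row play 1 with probability p; indifference gives −11(1−p) = −2p + 5(1−p), so p = 8/9.
Similarly Column's optimal q on a is 7/18, and the value is 0·(7/18) + (-2)·(11/18) = -11/9.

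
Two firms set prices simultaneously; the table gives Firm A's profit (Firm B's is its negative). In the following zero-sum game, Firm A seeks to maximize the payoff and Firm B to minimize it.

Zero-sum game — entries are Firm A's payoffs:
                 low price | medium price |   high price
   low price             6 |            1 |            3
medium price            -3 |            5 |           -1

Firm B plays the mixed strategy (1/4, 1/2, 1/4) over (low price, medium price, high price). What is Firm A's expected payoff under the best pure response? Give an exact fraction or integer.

low price: (6)·(1/4) + (1)·(1/2) + (3)·(1/4) = 11/4.
medium price: (-3)·(1/4) + (5)·(1/2) + (-1)·(1/4) = 3/2.
The best pure response is low price with expected payoff 11/4.

11/4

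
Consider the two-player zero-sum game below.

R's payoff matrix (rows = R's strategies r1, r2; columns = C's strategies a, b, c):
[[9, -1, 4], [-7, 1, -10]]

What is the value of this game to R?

Column a is strictly dominated by c for C (it gives R more in every row).
The remaining 2×2 game on (r1, r2) × (b, c) has no saddle point. Let R play r1 with probability p; indifference gives −p + (1−p) = 4p − 10(1−p), so p = 11/16.
Similarly C's optimal q on b is 7/8, and the value is -1·(7/8) + (4)·(1/8) = -3/8.

-3/8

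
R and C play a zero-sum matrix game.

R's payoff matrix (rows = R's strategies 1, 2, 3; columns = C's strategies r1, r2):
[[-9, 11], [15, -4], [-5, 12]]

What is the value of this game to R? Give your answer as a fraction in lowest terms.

Row 1 is strictly dominated by row 3, so R never plays it.
The remaining 2×2 game on (2, 3) × (r1, r2) has no saddle point. Let R play 2 with probability p; indifference gives 15p − 5(1−p) = −4p + 12(1−p), so p = 17/36.
Similarly C's optimal q on r1 is 4/9, and the value is 15·(4/9) + (-4)·(5/9) = 40/9.

40/9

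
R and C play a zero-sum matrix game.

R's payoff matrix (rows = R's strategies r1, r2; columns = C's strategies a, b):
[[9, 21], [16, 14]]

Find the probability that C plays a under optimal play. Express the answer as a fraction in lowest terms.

Row minima are 9 and 14, so R's maximin is 14; column maxima are 16 and 21, so C's minimax is 16. These differ, so the equilibrium is in mixed strategies.
Let C play a with probability q. R is indifferent when 9q + 21(1−q) = 16q + 14(1−q), giving q = 1/2.

1/2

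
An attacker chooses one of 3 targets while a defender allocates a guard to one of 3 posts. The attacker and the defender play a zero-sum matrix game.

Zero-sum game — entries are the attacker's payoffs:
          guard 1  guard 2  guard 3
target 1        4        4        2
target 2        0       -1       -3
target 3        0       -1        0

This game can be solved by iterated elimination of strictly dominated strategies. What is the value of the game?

Row target 2 is strictly dominated by row target 1 (4>0, 4>-1, 2>-3); eliminate target 2.
Row target 3 is strictly dominated by row target 1 (4>0, 4>-1, 2>0); eliminate target 3.
Column guard 1 is strictly dominated by guard 3 for the defender (2<4); eliminate guard 1.
Column guard 2 is strictly dominated by guard 3 for the defender (2<4); eliminate guard 2.
Only (target 1, guard 3) remains, with payoff 2.

2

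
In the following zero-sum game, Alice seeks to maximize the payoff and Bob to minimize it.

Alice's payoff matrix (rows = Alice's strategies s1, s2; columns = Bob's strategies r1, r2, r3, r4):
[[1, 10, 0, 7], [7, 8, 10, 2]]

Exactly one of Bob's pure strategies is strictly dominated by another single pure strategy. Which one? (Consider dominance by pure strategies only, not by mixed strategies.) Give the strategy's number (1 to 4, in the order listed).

2

Bob prefers columns that give Alice less. Compare r2 with r1: 1 < 10, 7 < 8.
So r1 strictly dominates r2 for Bob; r2 is strictly dominated.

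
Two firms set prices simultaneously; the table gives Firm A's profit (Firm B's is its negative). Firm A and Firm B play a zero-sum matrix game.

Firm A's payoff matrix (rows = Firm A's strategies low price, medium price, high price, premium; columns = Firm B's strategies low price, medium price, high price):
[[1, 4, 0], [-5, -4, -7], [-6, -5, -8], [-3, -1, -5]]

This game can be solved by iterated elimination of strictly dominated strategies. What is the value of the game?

0

Column low price is strictly dominated by high price for Firm B (0<1, -7<-5, -8<-6, -5<-3); eliminate low price.
Row premium is strictly dominated by row low price (4>-1, 0>-5); eliminate premium.
Column medium price is strictly dominated by high price for Firm B (0<4, -7<-4, -8<-5); eliminate medium price.
Row high price is strictly dominated by row low price (0>-8); eliminate high price.
Row medium price is strictly dominated by row low price (0>-7); eliminate medium price.
Only (low price, high price) remains, with payoff 0.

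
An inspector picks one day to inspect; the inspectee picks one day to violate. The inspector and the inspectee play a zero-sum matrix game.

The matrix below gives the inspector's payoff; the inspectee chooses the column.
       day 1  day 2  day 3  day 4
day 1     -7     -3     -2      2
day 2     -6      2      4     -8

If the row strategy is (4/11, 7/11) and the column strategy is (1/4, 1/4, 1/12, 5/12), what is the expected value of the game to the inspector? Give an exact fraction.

Against (1/4, 1/4, 1/12, 5/12), each row's expected payoff is day 1: -11/6; day 2: -4.
Taking the (4/11, 7/11)-weighted average: (4/11)·(-11/6) + (7/11)·(-4) = -106/33.

-106/33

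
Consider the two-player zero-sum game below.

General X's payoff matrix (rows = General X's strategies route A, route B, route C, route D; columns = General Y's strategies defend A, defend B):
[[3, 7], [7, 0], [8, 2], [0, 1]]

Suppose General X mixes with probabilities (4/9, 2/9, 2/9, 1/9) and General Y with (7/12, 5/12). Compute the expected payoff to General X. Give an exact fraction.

Against (7/12, 5/12), each row's expected payoff is route A: 14/3; route B: 49/12; route C: 11/2; route D: 5/12.
Taking the (4/9, 2/9, 2/9, 1/9)-weighted average: (4/9)·(14/3) + (2/9)·(49/12) + (2/9)·(11/2) + (1/9)·(5/12) = 17/4.

17/4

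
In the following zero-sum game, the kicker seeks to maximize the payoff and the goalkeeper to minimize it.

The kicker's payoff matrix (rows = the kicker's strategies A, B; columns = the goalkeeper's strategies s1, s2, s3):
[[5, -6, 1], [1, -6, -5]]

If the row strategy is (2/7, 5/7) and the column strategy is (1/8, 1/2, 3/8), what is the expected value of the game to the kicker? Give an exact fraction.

-111/28

Against (1/8, 1/2, 3/8), each row's expected payoff is A: -2; B: -19/4.
Taking the (2/7, 5/7)-weighted average: (2/7)·(-2) + (5/7)·(-19/4) = -111/28.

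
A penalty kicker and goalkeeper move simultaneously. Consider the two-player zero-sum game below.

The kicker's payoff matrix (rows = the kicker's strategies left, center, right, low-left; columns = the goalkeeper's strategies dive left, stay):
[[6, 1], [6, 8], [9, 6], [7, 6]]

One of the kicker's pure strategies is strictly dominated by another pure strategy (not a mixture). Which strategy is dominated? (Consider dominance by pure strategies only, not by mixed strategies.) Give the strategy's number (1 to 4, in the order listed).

Compare left with right: 9 > 6, 6 > 1.
So right strictly dominates left for the kicker; left is strictly dominated.

1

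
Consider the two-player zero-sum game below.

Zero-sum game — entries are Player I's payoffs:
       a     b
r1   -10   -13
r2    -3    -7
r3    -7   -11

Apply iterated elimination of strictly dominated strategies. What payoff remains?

-7

Column a is strictly dominated by b for Player II (-13<-10, -7<-3, -11<-7); eliminate a.
Row r3 is strictly dominated by row r2 (-7>-11); eliminate r3.
Row r1 is strictly dominated by row r2 (-7>-13); eliminate r1.
Only (r2, b) remains, with payoff -7.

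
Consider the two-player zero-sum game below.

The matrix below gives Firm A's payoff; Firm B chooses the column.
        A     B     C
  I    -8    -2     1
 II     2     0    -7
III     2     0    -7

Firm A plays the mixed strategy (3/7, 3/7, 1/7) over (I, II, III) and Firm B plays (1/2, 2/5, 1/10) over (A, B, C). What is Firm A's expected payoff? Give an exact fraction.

Against (1/2, 2/5, 1/10), each row's expected payoff is I: -47/10; II: 3/10; III: 3/10.
Taking the (3/7, 3/7, 1/7)-weighted average: (3/7)·(-47/10) + (3/7)·(3/10) + (1/7)·(3/10) = -129/70.

-129/70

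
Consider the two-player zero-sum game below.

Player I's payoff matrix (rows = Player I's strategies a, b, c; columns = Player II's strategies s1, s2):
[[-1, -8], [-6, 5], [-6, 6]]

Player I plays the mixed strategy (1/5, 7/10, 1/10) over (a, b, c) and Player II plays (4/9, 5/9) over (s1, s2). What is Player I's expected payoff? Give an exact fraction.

Against (4/9, 5/9), each row's expected payoff is a: -44/9; b: 1/9; c: 2/3.
Taking the (1/5, 7/10, 1/10)-weighted average: (1/5)·(-44/9) + (7/10)·(1/9) + (1/10)·(2/3) = -5/6.

-5/6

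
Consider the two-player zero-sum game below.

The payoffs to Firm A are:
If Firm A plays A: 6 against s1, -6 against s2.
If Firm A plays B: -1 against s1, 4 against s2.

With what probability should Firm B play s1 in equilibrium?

10/17

Row minima are -6 and -1, so Firm A's maximin is -1; column maxima are 6 and 4, so Firm B's minimax is 4. These differ, so the equilibrium is in mixed strategies.
Let Firm B play s1 with probability q. Firm A is indifferent when 6q − 6(1−q) = −q + 4(1−q), giving q = 10/17.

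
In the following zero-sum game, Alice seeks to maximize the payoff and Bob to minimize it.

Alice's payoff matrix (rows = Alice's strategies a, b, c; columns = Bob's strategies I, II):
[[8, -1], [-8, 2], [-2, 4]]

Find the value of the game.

Row b is strictly dominated by row c, so Alice never plays it.
The remaining 2×2 game on (a, c) × (I, II) has no saddle point. Let Alice play a with probability p; indifference gives 8p − 2(1−p) = −p + 4(1−p), so p = 2/5.
Similarly Bob's optimal q on I is 1/3, and the value is 8·(1/3) + (-1)·(2/3) = 2.

2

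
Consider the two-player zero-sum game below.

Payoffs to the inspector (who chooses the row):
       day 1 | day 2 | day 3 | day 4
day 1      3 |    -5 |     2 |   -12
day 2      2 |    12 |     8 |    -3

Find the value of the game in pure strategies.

Row minima: -12, -3 → the inspector's maximin is -3.
Column maxima: 3, 12, 8, -3 → the inspectee's minimax is -3.
They coincide at (day 2, day 4), so the value is -3.

-3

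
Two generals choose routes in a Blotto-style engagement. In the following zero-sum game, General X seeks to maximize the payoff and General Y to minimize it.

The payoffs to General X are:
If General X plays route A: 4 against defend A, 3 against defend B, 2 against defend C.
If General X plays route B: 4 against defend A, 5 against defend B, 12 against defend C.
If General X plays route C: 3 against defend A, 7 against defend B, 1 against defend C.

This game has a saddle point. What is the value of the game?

Row minima: 2, 4, 1 → General X's maximin is 4.
Column maxima: 4, 7, 12 → General Y's minimax is 4.
They coincide at (route B, defend A), so the value is 4.

4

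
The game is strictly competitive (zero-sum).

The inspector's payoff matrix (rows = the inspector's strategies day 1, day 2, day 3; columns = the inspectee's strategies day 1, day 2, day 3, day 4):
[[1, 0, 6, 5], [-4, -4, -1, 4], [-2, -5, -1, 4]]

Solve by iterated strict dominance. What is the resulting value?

0

Row day 3 is strictly dominated by row day 1 (1>-2, 0>-5, 6>-1, 5>4); eliminate day 3.
Column day 4 is strictly dominated by day 1 for the inspectee (1<5, -4<4); eliminate day 4.
Row day 2 is strictly dominated by row day 1 (1>-4, 0>-4, 6>-1); eliminate day 2.
Column day 1 is strictly dominated by day 2 for the inspectee (0<1); eliminate day 1.
Column day 3 is strictly dominated by day 2 for the inspectee (0<6); eliminate day 3.
Only (day 1, day 2) remains, with payoff 0.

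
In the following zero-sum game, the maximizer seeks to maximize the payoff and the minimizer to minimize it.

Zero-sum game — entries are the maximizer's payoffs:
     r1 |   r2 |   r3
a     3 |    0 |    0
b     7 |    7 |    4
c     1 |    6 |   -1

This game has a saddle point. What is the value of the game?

4

Row minima: 0, 4, -1 → the maximizer's maximin is 4.
Column maxima: 7, 7, 4 → the minimizer's minimax is 4.
They coincide at (b, r3), so the value is 4.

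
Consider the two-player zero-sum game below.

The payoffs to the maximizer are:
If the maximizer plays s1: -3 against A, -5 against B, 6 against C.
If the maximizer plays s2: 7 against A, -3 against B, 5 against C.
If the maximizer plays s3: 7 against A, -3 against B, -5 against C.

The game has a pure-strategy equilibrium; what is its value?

-3

Row minima: -5, -3, -5 → the maximizer's maximin is -3.
Column maxima: 7, -3, 6 → the minimizer's minimax is -3.
They coincide at (s2, B), so the value is -3.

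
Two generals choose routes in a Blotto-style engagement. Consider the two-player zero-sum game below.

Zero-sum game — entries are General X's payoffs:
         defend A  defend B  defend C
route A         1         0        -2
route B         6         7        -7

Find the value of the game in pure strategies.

-2

Row minima: -2, -7 → General X's maximin is -2.
Column maxima: 6, 7, -2 → General Y's minimax is -2.
They coincide at (route A, defend C), so the value is -2.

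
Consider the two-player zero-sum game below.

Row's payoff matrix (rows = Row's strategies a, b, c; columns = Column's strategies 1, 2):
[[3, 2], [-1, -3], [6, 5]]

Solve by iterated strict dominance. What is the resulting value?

5

Row a is strictly dominated by row c (6>3, 5>2); eliminate a.
Column 1 is strictly dominated by 2 for Column (-3<-1, 5<6); eliminate 1.
Row b is strictly dominated by row c (5>-3); eliminate b.
Only (c, 2) remains, with payoff 5.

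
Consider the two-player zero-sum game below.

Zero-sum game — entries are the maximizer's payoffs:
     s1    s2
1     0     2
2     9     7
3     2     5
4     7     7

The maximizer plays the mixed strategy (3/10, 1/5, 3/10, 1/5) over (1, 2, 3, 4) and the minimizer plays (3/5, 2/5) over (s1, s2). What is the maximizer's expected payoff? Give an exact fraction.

Against (3/5, 2/5), each row's expected payoff is 1: 4/5; 2: 41/5; 3: 16/5; 4: 7.
Taking the (3/10, 1/5, 3/10, 1/5)-weighted average: (3/10)·(4/5) + (1/5)·(41/5) + (3/10)·(16/5) + (1/5)·(7) = 106/25.

106/25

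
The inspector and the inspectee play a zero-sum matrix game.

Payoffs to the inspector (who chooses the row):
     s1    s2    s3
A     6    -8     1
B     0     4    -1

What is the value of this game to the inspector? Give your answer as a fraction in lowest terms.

Column s1 is strictly dominated by s3 for the inspectee (it gives the inspector more in every row).
The remaining 2×2 game on (A, B) × (s2, s3) has no saddle point. Let the inspector play A with probability p; indifference gives −8p + 4(1−p) = p − (1−p), so p = 5/14.
Similarly the inspectee's optimal q on s2 is 1/7, and the value is -8·(1/7) + (1)·(6/7) = -2/7.

-2/7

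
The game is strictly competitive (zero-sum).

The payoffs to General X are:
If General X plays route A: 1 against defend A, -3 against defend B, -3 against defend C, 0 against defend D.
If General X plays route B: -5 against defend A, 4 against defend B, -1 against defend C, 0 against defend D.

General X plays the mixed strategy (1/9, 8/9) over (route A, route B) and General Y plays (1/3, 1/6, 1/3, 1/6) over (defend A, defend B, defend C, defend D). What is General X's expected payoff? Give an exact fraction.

-71/54

Against (1/3, 1/6, 1/3, 1/6), each row's expected payoff is route A: -7/6; route B: -4/3.
Taking the (1/9, 8/9)-weighted average: (1/9)·(-7/6) + (8/9)·(-4/3) = -71/54.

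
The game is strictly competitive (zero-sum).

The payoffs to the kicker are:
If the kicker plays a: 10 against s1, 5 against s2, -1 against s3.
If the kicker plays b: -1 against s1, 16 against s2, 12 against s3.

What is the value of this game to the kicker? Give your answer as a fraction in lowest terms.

Column s2 is strictly dominated by s3 for the goalkeeper (it gives the kicker more in every row).
The remaining 2×2 game on (a, b) × (s1, s3) has no saddle point. Let the kicker play a with probability p; indifference gives 10p − (1−p) = −p + 12(1−p), so p = 13/24.
Similarly the goalkeeper's optimal q on s1 is 13/24, and the value is 10·(13/24) + (-1)·(11/24) = 119/24.

119/24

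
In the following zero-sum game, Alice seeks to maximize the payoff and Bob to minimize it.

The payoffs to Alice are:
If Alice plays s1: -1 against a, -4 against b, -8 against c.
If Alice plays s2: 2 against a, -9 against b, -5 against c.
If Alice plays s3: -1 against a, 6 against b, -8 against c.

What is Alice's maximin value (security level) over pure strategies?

-8

The worst-case payoff for each row is s1: -8, s2: -9, s3: -8.
The best of these is -8.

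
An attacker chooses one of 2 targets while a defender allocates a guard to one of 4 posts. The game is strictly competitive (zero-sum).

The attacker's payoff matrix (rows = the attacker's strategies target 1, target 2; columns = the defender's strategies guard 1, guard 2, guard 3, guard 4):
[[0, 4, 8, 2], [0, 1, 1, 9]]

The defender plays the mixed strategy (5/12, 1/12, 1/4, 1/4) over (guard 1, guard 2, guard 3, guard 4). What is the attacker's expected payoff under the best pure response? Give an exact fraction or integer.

17/6

target 1: (0)·(5/12) + (4)·(1/12) + (8)·(1/4) + (2)·(1/4) = 17/6.
target 2: (0)·(5/12) + (1)·(1/12) + (1)·(1/4) + (9)·(1/4) = 31/12.
The best pure response is target 1 with expected payoff 17/6.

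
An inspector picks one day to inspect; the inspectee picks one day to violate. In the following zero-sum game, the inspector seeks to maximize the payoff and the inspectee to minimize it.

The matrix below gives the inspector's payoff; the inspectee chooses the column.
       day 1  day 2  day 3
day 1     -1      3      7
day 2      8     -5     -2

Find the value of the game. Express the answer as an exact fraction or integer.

Column day 3 is strictly dominated by day 2 for the inspectee (it gives the inspector more in every row).
The remaining 2×2 game on (day 1, day 2) × (day 1, day 2) has no saddle point. Let the inspector play day 1 with probability p; indifference gives −p + 8(1−p) = 3p − 5(1−p), so p = 13/17.
Similarly the inspectee's optimal q on day 1 is 8/17, and the value is -1·(8/17) + (3)·(9/17) = 19/17.

19/17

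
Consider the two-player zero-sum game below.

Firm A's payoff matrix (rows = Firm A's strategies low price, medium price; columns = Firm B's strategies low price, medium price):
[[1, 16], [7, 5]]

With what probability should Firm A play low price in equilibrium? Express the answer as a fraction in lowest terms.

2/17

Row minima are 1 and 5, so Firm A's maximin is 5; column maxima are 7 and 16, so Firm B's minimax is 7. These differ, so the equilibrium is in mixed strategies.
Let Firm A play low price with probability p. Firm B is indifferent when p + 7(1−p) = 16p + 5(1−p), giving p = 2/17.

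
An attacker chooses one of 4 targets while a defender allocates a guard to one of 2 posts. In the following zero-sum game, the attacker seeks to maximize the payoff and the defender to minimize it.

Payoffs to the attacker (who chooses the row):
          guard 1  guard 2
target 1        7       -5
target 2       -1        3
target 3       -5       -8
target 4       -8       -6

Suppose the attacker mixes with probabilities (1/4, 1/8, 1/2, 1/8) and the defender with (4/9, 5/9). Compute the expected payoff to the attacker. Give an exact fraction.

-95/24

Against (4/9, 5/9), each row's expected payoff is target 1: 1/3; target 2: 11/9; target 3: -20/3; target 4: -62/9.
Taking the (1/4, 1/8, 1/2, 1/8)-weighted average: (1/4)·(1/3) + (1/8)·(11/9) + (1/2)·(-20/3) + (1/8)·(-62/9) = -95/24.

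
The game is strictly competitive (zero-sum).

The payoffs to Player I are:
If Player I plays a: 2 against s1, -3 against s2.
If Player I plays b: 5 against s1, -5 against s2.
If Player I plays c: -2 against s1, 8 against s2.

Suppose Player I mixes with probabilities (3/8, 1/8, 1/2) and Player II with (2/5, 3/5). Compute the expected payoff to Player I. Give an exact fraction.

3/2

Against (2/5, 3/5), each row's expected payoff is a: -1; b: -1; c: 4.
Taking the (3/8, 1/8, 1/2)-weighted average: (3/8)·(-1) + (1/8)·(-1) + (1/2)·(4) = 3/2.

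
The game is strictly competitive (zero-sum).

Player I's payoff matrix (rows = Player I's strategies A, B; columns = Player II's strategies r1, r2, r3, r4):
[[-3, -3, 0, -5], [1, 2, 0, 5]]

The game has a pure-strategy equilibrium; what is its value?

0

Row minima: -5, 0 → Player I's maximin is 0.
Column maxima: 1, 2, 0, 5 → Player II's minimax is 0.
They coincide at (B, r3), so the value is 0.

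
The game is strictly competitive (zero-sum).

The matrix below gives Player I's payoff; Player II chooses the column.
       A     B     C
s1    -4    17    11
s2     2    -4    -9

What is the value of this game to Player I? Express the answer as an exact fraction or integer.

Column B is strictly dominated by C for Player II (it gives Player I more in every row).
The remaining 2×2 game on (s1, s2) × (A, C) has no saddle point. Let Player I play s1 with probability p; indifference gives −4p + 2(1−p) = 11p − 9(1−p), so p = 11/26.
Similarly Player II's optimal q on A is 10/13, and the value is -4·(10/13) + (11)·(3/13) = -7/13.

-7/13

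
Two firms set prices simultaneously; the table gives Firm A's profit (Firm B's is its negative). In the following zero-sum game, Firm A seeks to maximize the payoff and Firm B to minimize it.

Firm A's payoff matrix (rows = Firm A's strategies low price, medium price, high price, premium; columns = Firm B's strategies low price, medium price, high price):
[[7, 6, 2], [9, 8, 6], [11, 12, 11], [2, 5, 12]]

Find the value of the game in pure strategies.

11

Row minima: 2, 6, 11, 2 → Firm A's maximin is 11.
Column maxima: 11, 12, 12 → Firm B's minimax is 11.
They coincide at (high price, low price), so the value is 11.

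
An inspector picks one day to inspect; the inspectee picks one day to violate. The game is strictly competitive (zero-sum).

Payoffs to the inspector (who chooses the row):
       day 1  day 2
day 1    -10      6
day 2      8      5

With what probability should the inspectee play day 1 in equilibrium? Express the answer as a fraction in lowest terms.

Row minima are -10 and 5, so the inspector's maximin is 5; column maxima are 8 and 6, so the inspectee's minimax is 6. These differ, so the equilibrium is in mixed strategies.
Let the inspectee play day 1 with probability q. The inspector is indifferent when −10q + 6(1−q) = 8q + 5(1−q), giving q = 1/19.

1/19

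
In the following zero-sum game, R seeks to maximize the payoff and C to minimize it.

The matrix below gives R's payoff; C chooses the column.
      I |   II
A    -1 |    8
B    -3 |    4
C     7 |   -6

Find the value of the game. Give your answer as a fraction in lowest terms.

25/11

Row B is strictly dominated by row A, so R never plays it.
The remaining 2×2 game on (A, C) × (I, II) has no saddle point. Let R play A with probability p; indifference gives −p + 7(1−p) = 8p − 6(1−p), so p = 13/22.
Similarly C's optimal q on I is 7/11, and the value is -1·(7/11) + (8)·(4/11) = 25/11.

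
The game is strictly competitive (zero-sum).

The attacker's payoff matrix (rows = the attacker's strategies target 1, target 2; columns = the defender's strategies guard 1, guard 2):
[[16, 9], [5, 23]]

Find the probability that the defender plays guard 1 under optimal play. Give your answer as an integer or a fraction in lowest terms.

14/25

Row minima are 9 and 5, so the attacker's maximin is 9; column maxima are 16 and 23, so the defender's minimax is 16. These differ, so the equilibrium is in mixed strategies.
Let the defender play guard 1 with probability q. The attacker is indifferent when 16q + 9(1−q) = 5q + 23(1−q), giving q = 14/25.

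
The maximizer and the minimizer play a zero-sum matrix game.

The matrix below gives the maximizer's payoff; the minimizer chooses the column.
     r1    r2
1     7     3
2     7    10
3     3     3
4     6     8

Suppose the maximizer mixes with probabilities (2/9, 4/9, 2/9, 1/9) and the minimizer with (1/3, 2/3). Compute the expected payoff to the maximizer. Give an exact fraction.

58/9

Against (1/3, 2/3), each row's expected payoff is 1: 13/3; 2: 9; 3: 3; 4: 22/3.
Taking the (2/9, 4/9, 2/9, 1/9)-weighted average: (2/9)·(13/3) + (4/9)·(9) + (2/9)·(3) + (1/9)·(22/3) = 58/9.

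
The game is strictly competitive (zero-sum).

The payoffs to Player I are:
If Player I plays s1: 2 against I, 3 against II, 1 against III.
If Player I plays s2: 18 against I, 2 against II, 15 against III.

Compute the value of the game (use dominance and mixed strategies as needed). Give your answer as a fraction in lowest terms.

43/15

Column I is strictly dominated by III for Player II (it gives Player I more in every row).
The remaining 2×2 game on (s1, s2) × (II, III) has no saddle point. Let Player I play s1 with probability p; indifference gives 3p + 2(1−p) = p + 15(1−p), so p = 13/15.
Similarly Player II's optimal q on II is 14/15, and the value is 3·(14/15) + (1)·(1/15) = 43/15.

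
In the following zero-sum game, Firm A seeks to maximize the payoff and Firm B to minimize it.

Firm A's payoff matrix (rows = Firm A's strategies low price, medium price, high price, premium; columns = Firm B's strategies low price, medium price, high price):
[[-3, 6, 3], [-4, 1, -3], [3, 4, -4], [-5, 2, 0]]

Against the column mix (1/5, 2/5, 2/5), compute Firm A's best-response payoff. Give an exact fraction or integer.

low price: (-3)·(1/5) + (6)·(2/5) + (3)·(2/5) = 3.
medium price: (-4)·(1/5) + (1)·(2/5) + (-3)·(2/5) = -8/5.
high price: (3)·(1/5) + (4)·(2/5) + (-4)·(2/5) = 3/5.
premium: (-5)·(1/5) + (2)·(2/5) + (0)·(2/5) = -1/5.
The best pure response is low price with expected payoff 3.

3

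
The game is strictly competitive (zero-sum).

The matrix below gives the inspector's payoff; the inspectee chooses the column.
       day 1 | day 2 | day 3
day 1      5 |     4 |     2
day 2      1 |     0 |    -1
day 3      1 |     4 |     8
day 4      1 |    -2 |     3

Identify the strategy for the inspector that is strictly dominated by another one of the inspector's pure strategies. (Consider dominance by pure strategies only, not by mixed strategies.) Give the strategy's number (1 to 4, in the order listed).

2

Compare day 2 with day 1: 5 > 1, 4 > 0, 2 > -1.
So day 1 strictly dominates day 2 for the inspector; day 2 is strictly dominated.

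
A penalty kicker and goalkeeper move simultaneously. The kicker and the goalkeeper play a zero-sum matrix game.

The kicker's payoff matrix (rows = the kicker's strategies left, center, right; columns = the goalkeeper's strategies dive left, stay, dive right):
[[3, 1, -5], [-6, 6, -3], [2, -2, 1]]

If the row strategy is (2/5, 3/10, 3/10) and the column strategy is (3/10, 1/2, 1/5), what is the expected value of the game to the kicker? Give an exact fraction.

Against (3/10, 1/2, 1/5), each row's expected payoff is left: 2/5; center: 3/5; right: -1/5.
Taking the (2/5, 3/10, 3/10)-weighted average: (2/5)·(2/5) + (3/10)·(3/5) + (3/10)·(-1/5) = 7/25.

7/25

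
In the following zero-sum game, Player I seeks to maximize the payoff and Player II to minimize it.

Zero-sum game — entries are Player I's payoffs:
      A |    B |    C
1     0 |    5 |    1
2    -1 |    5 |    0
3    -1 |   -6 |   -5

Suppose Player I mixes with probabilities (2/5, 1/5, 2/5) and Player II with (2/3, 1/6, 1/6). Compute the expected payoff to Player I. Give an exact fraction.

-17/30

Against (2/3, 1/6, 1/6), each row's expected payoff is 1: 1; 2: 1/6; 3: -5/2.
Taking the (2/5, 1/5, 2/5)-weighted average: (2/5)·(1) + (1/5)·(1/6) + (2/5)·(-5/2) = -17/30.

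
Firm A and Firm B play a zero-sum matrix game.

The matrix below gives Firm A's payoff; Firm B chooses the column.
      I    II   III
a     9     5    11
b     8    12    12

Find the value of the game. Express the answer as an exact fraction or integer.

Column III is strictly dominated by I for Firm B (it gives Firm A more in every row).
The remaining 2×2 game on (a, b) × (I, II) has no saddle point. Let Firm A play a with probability p; indifference gives 9p + 8(1−p) = 5p + 12(1−p), so p = 1/2.
Similarly Firm B's optimal q on I is 7/8, and the value is 9·(7/8) + (5)·(1/8) = 17/2.

17/2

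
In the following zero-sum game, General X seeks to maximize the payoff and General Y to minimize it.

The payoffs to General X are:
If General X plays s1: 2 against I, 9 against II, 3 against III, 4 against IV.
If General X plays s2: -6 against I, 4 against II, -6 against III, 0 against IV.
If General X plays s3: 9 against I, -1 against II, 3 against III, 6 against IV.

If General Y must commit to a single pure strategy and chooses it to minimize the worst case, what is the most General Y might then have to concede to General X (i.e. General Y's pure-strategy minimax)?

3

The worst case (largest entry) in each column is I: 9, II: 9, III: 3, IV: 6.
The best (smallest) of these is 3.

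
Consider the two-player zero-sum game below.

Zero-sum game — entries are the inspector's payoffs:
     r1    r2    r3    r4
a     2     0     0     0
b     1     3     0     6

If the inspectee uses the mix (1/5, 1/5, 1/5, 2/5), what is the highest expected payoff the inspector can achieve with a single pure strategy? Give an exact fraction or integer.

16/5

a: (2)·(1/5) + (0)·(1/5) + (0)·(1/5) + (0)·(2/5) = 2/5.
b: (1)·(1/5) + (3)·(1/5) + (0)·(1/5) + (6)·(2/5) = 16/5.
The best pure response is b with expected payoff 16/5.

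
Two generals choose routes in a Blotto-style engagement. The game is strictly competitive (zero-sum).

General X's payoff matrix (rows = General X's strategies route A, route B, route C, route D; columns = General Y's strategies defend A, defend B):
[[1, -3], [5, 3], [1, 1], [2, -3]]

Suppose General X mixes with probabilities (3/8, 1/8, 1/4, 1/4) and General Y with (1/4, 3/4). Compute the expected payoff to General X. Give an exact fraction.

-1/2

Against (1/4, 3/4), each row's expected payoff is route A: -2; route B: 7/2; route C: 1; route D: -7/4.
Taking the (3/8, 1/8, 1/4, 1/4)-weighted average: (3/8)·(-2) + (1/8)·(7/2) + (1/4)·(1) + (1/4)·(-7/4) = -1/2.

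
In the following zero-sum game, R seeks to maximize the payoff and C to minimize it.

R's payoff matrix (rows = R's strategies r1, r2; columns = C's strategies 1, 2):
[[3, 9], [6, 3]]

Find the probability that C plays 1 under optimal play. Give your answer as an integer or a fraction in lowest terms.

2/3

Row minima are 3 and 3, so R's maximin is 3; column maxima are 6 and 9, so C's minimax is 6. These differ, so the equilibrium is in mixed strategies.
Let C play 1 with probability q. R is indifferent when 3q + 9(1−q) = 6q + 3(1−q), giving q = 2/3.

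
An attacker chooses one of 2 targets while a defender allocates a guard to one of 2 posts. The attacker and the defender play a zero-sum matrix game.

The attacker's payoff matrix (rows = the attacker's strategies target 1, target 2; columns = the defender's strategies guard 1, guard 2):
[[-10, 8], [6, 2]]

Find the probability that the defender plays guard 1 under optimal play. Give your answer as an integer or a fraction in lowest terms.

3/11

Row minima are -10 and 2, so the attacker's maximin is 2; column maxima are 6 and 8, so the defender's minimax is 6. These differ, so the equilibrium is in mixed strategies.
Let the defender play guard 1 with probability q. The attacker is indifferent when −10q + 8(1−q) = 6q + 2(1−q), giving q = 3/11.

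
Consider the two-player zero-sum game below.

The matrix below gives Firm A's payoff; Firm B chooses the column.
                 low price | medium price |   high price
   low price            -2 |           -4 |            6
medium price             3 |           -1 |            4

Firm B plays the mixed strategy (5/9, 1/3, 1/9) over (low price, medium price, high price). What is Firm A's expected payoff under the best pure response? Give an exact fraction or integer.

16/9

low price: (-2)·(5/9) + (-4)·(1/3) + (6)·(1/9) = -16/9.
medium price: (3)·(5/9) + (-1)·(1/3) + (4)·(1/9) = 16/9.
The best pure response is medium price with expected payoff 16/9.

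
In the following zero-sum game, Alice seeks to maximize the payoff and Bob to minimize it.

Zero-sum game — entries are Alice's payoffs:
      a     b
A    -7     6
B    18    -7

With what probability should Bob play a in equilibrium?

13/38

Row minima are -7 and -7, so Alice's maximin is -7; column maxima are 18 and 6, so Bob's minimax is 6. These differ, so the equilibrium is in mixed strategies.
Let Bob play a with probability q. Alice is indifferent when −7q + 6(1−q) = 18q − 7(1−q), giving q = 13/38.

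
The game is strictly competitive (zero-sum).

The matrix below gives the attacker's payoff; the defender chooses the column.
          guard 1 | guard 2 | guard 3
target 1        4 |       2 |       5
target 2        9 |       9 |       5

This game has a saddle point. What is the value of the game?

5

Row minima: 2, 5 → the attacker's maximin is 5.
Column maxima: 9, 9, 5 → the defender's minimax is 5.
They coincide at (target 2, guard 3), so the value is 5.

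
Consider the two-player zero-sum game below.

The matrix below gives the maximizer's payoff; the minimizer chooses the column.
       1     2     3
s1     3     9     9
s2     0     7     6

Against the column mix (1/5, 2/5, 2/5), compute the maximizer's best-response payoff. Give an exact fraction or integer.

s1: (3)·(1/5) + (9)·(2/5) + (9)·(2/5) = 39/5.
s2: (0)·(1/5) + (7)·(2/5) + (6)·(2/5) = 26/5.
The best pure response is s1 with expected payoff 39/5.

39/5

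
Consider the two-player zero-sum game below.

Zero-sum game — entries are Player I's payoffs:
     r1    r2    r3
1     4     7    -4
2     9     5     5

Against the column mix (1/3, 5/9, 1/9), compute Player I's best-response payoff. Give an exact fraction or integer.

19/3

1: (4)·(1/3) + (7)·(5/9) + (-4)·(1/9) = 43/9.
2: (9)·(1/3) + (5)·(5/9) + (5)·(1/9) = 19/3.
The best pure response is 2 with expected payoff 19/3.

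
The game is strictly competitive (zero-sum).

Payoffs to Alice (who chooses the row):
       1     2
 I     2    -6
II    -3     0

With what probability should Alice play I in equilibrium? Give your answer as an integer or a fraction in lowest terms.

3/11

Row minima are -6 and -3, so Alice's maximin is -3; column maxima are 2 and 0, so Bob's minimax is 0. These differ, so the equilibrium is in mixed strategies.
Let Alice play I with probability p. Bob is indifferent when 2p − 3(1−p) = −6p, giving p = 3/11.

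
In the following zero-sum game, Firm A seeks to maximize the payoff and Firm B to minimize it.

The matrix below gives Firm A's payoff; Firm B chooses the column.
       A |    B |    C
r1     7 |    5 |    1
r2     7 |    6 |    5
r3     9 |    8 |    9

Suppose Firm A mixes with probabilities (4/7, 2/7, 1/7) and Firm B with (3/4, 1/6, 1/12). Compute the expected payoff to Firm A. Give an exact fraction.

281/42

Against (3/4, 1/6, 1/12), each row's expected payoff is r1: 37/6; r2: 20/3; r3: 53/6.
Taking the (4/7, 2/7, 1/7)-weighted average: (4/7)·(37/6) + (2/7)·(20/3) + (1/7)·(53/6) = 281/42.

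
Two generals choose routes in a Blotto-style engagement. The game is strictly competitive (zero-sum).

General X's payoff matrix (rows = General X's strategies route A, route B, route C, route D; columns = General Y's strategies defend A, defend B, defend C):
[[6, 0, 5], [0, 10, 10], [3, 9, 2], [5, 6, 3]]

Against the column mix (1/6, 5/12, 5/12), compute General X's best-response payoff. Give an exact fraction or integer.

25/3

route A: (6)·(1/6) + (0)·(5/12) + (5)·(5/12) = 37/12.
route B: (0)·(1/6) + (10)·(5/12) + (10)·(5/12) = 25/3.
route C: (3)·(1/6) + (9)·(5/12) + (2)·(5/12) = 61/12.
route D: (5)·(1/6) + (6)·(5/12) + (3)·(5/12) = 55/12.
The best pure response is route B with expected payoff 25/3.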